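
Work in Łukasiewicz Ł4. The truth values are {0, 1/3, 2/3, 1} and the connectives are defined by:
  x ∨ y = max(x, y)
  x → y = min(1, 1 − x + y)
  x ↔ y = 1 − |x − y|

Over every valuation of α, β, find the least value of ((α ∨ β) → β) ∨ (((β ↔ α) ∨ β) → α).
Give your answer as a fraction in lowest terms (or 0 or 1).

2/3

Take α = 1/3, β = 0:
α ∨ β = 1/3 ∨ 0 = 1/3
(α ∨ β) → β = 1/3 → 0 = 2/3
β ↔ α = 0 ↔ 1/3 = 2/3
(β ↔ α) ∨ β = 2/3 ∨ 0 = 2/3
((β ↔ α) ∨ β) → α = 2/3 → 1/3 = 2/3
((α ∨ β) → β) ∨ (((β ↔ α) ∨ β) → α) = 2/3 ∨ 2/3 = 2/3
No assignment yields a value below 2/3, so this is the minimum.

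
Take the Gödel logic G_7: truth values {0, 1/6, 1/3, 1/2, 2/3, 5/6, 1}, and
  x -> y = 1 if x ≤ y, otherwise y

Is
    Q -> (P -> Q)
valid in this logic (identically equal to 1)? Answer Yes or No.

Yes

At P = 1/6, Q = 1/6, for instance:
P -> Q = 1/6 -> 1/6 = 1
Q -> (P -> Q) = 1/6 -> 1 = 1
and checking the remaining 48 assignments likewise gives ≥ 1 in every case.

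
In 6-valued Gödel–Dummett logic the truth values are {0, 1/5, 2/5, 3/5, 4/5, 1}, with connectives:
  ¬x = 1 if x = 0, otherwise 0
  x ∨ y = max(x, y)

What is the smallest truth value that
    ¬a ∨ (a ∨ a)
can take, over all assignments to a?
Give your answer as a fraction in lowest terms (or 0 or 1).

1/5

Take a = 1/5:
¬a = ¬1/5 = 0
a ∨ a = 1/5 ∨ 1/5 = 1/5
¬a ∨ (a ∨ a) = 0 ∨ 1/5 = 1/5
No assignment yields a value below 1/5, so this is the minimum.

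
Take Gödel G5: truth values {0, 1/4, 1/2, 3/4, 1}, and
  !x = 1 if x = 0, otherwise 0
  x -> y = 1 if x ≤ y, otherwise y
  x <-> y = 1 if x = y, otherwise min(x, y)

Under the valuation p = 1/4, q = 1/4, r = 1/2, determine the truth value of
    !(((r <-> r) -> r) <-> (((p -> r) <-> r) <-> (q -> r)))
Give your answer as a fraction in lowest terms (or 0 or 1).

0

r <-> r = 1/2 <-> 1/2 = 1
(r <-> r) -> r = 1 -> 1/2 = 1/2
p -> r = 1/4 -> 1/2 = 1
(p -> r) <-> r = 1 <-> 1/2 = 1/2
q -> r = 1/4 -> 1/2 = 1
((p -> r) <-> r) <-> (q -> r) = 1/2 <-> 1 = 1/2
((r <-> r) -> r) <-> (((p -> r) <-> r) <-> (q -> r)) = 1/2 <-> 1/2 = 1
!(((r <-> r) -> r) <-> (((p -> r) <-> r) <-> (q -> r))) = !1 = 0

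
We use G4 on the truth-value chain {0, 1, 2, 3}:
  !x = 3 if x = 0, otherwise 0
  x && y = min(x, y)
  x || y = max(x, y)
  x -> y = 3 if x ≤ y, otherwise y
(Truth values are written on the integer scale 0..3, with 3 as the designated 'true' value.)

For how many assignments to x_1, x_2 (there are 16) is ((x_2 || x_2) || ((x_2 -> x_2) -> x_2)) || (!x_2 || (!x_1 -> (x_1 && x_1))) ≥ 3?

x_1 = 0, x_2 = 0 ↦ 3  ≥
x_1 = 0, x_2 = 1 ↦ 1  <
x_1 = 0, x_2 = 2 ↦ 2  <
x_1 = 0, x_2 = 3 ↦ 3  ≥
x_1 = 1, x_2 = 0 ↦ 3  ≥
x_1 = 1, x_2 = 1 ↦ 3  ≥
x_1 = 1, x_2 = 2 ↦ 3  ≥
x_1 = 1, x_2 = 3 ↦ 3  ≥
x_1 = 2, x_2 = 0 ↦ 3  ≥
x_1 = 2, x_2 = 1 ↦ 3  ≥
x_1 = 2, x_2 = 2 ↦ 3  ≥
x_1 = 2, x_2 = 3 ↦ 3  ≥
x_1 = 3, x_2 = 0 ↦ 3  ≥
x_1 = 3, x_2 = 1 ↦ 3  ≥
x_1 = 3, x_2 = 2 ↦ 3  ≥
x_1 = 3, x_2 = 3 ↦ 3  ≥
So 14 of the 16 assignments meet the threshold.

14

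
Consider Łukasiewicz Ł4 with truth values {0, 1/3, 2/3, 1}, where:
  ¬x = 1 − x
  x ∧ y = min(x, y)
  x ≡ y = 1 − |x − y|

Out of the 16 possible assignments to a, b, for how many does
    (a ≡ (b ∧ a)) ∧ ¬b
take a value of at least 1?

1

a = 0, b = 0 ↦ 1  ≥
a = 0, b = 1/3 ↦ 2/3  <
a = 0, b = 2/3 ↦ 1/3  <
a = 0, b = 1 ↦ 0  <
a = 1/3, b = 0 ↦ 2/3  <
a = 1/3, b = 1/3 ↦ 2/3  <
a = 1/3, b = 2/3 ↦ 1/3  <
a = 1/3, b = 1 ↦ 0  <
a = 2/3, b = 0 ↦ 1/3  <
a = 2/3, b = 1/3 ↦ 2/3  <
a = 2/3, b = 2/3 ↦ 1/3  <
a = 2/3, b = 1 ↦ 0  <
a = 1, b = 0 ↦ 0  <
a = 1, b = 1/3 ↦ 1/3  <
a = 1, b = 2/3 ↦ 1/3  <
a = 1, b = 1 ↦ 0  <
So 1 of the 16 assignments meets the threshold.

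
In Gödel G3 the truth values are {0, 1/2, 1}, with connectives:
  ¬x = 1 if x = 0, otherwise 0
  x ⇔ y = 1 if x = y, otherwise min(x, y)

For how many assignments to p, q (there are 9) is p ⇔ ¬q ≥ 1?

p = 0, q = 0 ↦ 0  <
p = 0, q = 1/2 ↦ 1  ≥
p = 0, q = 1 ↦ 1  ≥
p = 1/2, q = 0 ↦ 1/2  <
p = 1/2, q = 1/2 ↦ 0  <
p = 1/2, q = 1 ↦ 0  <
p = 1, q = 0 ↦ 1  ≥
p = 1, q = 1/2 ↦ 0  <
p = 1, q = 1 ↦ 0  <
So 3 of the 9 assignments meet the threshold.

3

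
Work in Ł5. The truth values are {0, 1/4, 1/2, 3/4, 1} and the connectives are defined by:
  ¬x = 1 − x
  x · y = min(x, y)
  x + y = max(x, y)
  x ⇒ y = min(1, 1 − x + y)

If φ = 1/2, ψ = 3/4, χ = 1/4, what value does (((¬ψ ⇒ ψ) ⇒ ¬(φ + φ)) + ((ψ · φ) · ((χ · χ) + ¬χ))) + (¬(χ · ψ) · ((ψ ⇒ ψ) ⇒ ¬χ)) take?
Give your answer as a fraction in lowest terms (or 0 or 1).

3/4

¬ψ = ¬3/4 = 1/4
¬ψ ⇒ ψ = 1/4 ⇒ 3/4 = 1
φ + φ = 1/2 + 1/2 = 1/2
¬(φ + φ) = ¬1/2 = 1/2
(¬ψ ⇒ ψ) ⇒ ¬(φ + φ) = 1 ⇒ 1/2 = 1/2
ψ · φ = 3/4 · 1/2 = 1/2
χ · χ = 1/4 · 1/4 = 1/4
¬χ = ¬1/4 = 3/4
(χ · χ) + ¬χ = 1/4 + 3/4 = 3/4
(ψ · φ) · ((χ · χ) + ¬χ) = 1/2 · 3/4 = 1/2
((¬ψ ⇒ ψ) ⇒ ¬(φ + φ)) + ((ψ · φ) · ((χ · χ) + ¬χ)) = 1/2 + 1/2 = 1/2
χ · ψ = 1/4 · 3/4 = 1/4
¬(χ · ψ) = ¬1/4 = 3/4
ψ ⇒ ψ = 3/4 ⇒ 3/4 = 1
¬χ = ¬1/4 = 3/4
(ψ ⇒ ψ) ⇒ ¬χ = 1 ⇒ 3/4 = 3/4
¬(χ · ψ) · ((ψ ⇒ ψ) ⇒ ¬χ) = 3/4 · 3/4 = 3/4
(((¬ψ ⇒ ψ) ⇒ ¬(φ + φ)) + ((ψ · φ) · ((χ · χ) + ¬χ))) + (¬(χ · ψ) · ((ψ ⇒ ψ) ⇒ ¬χ)) = 1/2 + 3/4 = 3/4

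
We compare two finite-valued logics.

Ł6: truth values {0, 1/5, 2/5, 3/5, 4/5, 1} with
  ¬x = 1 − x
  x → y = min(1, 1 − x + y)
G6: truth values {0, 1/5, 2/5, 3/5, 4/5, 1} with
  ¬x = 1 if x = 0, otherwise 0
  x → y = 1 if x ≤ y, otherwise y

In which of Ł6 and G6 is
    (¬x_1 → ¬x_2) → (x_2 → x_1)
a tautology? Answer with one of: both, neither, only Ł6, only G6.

only Ł6

In Ł6: every assignment gives 1 — tautology.
In G6: at x_1 = 1/5, x_2 = 2/5 the value is 1/5 — not a tautology.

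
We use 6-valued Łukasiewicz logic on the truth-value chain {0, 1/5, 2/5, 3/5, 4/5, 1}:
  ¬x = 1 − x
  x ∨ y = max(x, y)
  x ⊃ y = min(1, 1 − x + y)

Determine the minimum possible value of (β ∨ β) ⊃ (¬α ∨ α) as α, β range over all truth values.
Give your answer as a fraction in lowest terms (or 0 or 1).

Take α = 2/5, β = 1:
β ∨ β = 1 ∨ 1 = 1
¬α = ¬2/5 = 3/5
¬α ∨ α = 3/5 ∨ 2/5 = 3/5
(β ∨ β) ⊃ (¬α ∨ α) = 1 ⊃ 3/5 = 3/5
No assignment yields a value below 3/5, so this is the minimum.

3/5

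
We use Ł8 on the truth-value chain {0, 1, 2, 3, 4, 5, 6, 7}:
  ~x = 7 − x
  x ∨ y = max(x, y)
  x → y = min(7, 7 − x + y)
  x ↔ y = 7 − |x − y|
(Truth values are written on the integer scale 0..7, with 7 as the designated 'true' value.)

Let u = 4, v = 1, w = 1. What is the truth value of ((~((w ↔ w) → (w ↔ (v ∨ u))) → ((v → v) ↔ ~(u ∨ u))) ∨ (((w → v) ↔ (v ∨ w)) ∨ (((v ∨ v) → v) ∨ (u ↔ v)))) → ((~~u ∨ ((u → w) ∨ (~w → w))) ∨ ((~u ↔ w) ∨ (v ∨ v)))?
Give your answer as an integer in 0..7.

w ↔ w = 1 ↔ 1 = 7
v ∨ u = 1 ∨ 4 = 4
w ↔ (v ∨ u) = 1 ↔ 4 = 4
(w ↔ w) → (w ↔ (v ∨ u)) = 7 → 4 = 4
~((w ↔ w) → (w ↔ (v ∨ u))) = ~4 = 3
v → v = 1 → 1 = 7
u ∨ u = 4 ∨ 4 = 4
~(u ∨ u) = ~4 = 3
(v → v) ↔ ~(u ∨ u) = 7 ↔ 3 = 3
~((w ↔ w) → (w ↔ (v ∨ u))) → ((v → v) ↔ ~(u ∨ u)) = 3 → 3 = 7
w → v = 1 → 1 = 7
v ∨ w = 1 ∨ 1 = 1
(w → v) ↔ (v ∨ w) = 7 ↔ 1 = 1
v ∨ v = 1 ∨ 1 = 1
(v ∨ v) → v = 1 → 1 = 7
u ↔ v = 4 ↔ 1 = 4
((v ∨ v) → v) ∨ (u ↔ v) = 7 ∨ 4 = 7
((w → v) ↔ (v ∨ w)) ∨ (((v ∨ v) → v) ∨ (u ↔ v)) = 1 ∨ 7 = 7
(~((w ↔ w) → (w ↔ (v ∨ u))) → ((v → v) ↔ ~(u ∨ u))) ∨ (((w → v) ↔ (v ∨ w)) ∨ (((v ∨ v) → v) ∨ (u ↔ v))) = 7 ∨ 7 = 7
~u = ~4 = 3
~~u = ~3 = 4
u → w = 4 → 1 = 4
~w = ~1 = 6
~w → w = 6 → 1 = 2
(u → w) ∨ (~w → w) = 4 ∨ 2 = 4
~~u ∨ ((u → w) ∨ (~w → w)) = 4 ∨ 4 = 4
~u = ~4 = 3
~u ↔ w = 3 ↔ 1 = 5
v ∨ v = 1 ∨ 1 = 1
(~u ↔ w) ∨ (v ∨ v) = 5 ∨ 1 = 5
(~~u ∨ ((u → w) ∨ (~w → w))) ∨ ((~u ↔ w) ∨ (v ∨ v)) = 4 ∨ 5 = 5
((~((w ↔ w) → (w ↔ (v ∨ u))) → ((v → v) ↔ ~(u ∨ u))) ∨ (((w → v) ↔ (v ∨ w)) ∨ (((v ∨ v) → v) ∨ (u ↔ v)))) → ((~~u ∨ ((u → w) ∨ (~w → w))) ∨ ((~u ↔ w) ∨ (v ∨ v))) = 7 → 5 = 5

5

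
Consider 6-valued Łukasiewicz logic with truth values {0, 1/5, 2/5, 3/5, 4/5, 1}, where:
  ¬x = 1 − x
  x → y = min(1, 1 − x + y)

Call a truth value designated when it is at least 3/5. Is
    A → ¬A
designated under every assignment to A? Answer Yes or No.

Counterexample: take A = 4/5.
¬A = ¬4/5 = 1/5
A → ¬A = 4/5 → 1/5 = 2/5
This gives 2/5, which is below 3/5.

No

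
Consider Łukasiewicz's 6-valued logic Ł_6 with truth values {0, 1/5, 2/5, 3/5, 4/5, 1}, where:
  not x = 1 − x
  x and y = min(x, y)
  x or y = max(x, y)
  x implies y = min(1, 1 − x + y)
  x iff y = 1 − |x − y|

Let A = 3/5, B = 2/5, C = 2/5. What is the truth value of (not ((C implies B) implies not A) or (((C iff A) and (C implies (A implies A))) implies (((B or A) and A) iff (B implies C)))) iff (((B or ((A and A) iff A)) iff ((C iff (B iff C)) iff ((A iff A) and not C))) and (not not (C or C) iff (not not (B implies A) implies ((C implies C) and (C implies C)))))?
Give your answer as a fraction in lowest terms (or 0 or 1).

C implies B = 2/5 implies 2/5 = 1
not A = not 3/5 = 2/5
(C implies B) implies not A = 1 implies 2/5 = 2/5
not ((C implies B) implies not A) = not 2/5 = 3/5
C iff A = 2/5 iff 3/5 = 4/5
A implies A = 3/5 implies 3/5 = 1
C implies (A implies A) = 2/5 implies 1 = 1
(C iff A) and (C implies (A implies A)) = 4/5 and 1 = 4/5
B or A = 2/5 or 3/5 = 3/5
(B or A) and A = 3/5 and 3/5 = 3/5
B implies C = 2/5 implies 2/5 = 1
((B or A) and A) iff (B implies C) = 3/5 iff 1 = 3/5
((C iff A) and (C implies (A implies A))) implies (((B or A) and A) iff (B implies C)) = 4/5 implies 3/5 = 4/5
not ((C implies B) implies not A) or (((C iff A) and (C implies (A implies A))) implies (((B or A) and A) iff (B implies C))) = 3/5 or 4/5 = 4/5
A and A = 3/5 and 3/5 = 3/5
(A and A) iff A = 3/5 iff 3/5 = 1
B or ((A and A) iff A) = 2/5 or 1 = 1
B iff C = 2/5 iff 2/5 = 1
C iff (B iff C) = 2/5 iff 1 = 2/5
A iff A = 3/5 iff 3/5 = 1
not C = not 2/5 = 3/5
(A iff A) and not C = 1 and 3/5 = 3/5
(C iff (B iff C)) iff ((A iff A) and not C) = 2/5 iff 3/5 = 4/5
(B or ((A and A) iff A)) iff ((C iff (B iff C)) iff ((A iff A) and not C)) = 1 iff 4/5 = 4/5
C or C = 2/5 or 2/5 = 2/5
not (C or C) = not 2/5 = 3/5
not not (C or C) = not 3/5 = 2/5
B implies A = 2/5 implies 3/5 = 1
not (B implies A) = not 1 = 0
not not (B implies A) = not 0 = 1
C implies C = 2/5 implies 2/5 = 1
C implies C = 2/5 implies 2/5 = 1
(C implies C) and (C implies C) = 1 and 1 = 1
not not (B implies A) implies ((C implies C) and (C implies C)) = 1 implies 1 = 1
not not (C or C) iff (not not (B implies A) implies ((C implies C) and (C implies C))) = 2/5 iff 1 = 2/5
((B or ((A and A) iff A)) iff ((C iff (B iff C)) iff ((A iff A) and not C))) and (not not (C or C) iff (not not (B implies A) implies ((C implies C) and (C implies C)))) = 4/5 and 2/5 = 2/5
(not ((C implies B) implies not A) or (((C iff A) and (C implies (A implies A))) implies (((B or A) and A) iff (B implies C)))) iff (((B or ((A and A) iff A)) iff ((C iff (B iff C)) iff ((A iff A) and not C))) and (not not (C or C) iff (not not (B implies A) implies ((C implies C) and (C implies C))))) = 4/5 iff 2/5 = 3/5

3/5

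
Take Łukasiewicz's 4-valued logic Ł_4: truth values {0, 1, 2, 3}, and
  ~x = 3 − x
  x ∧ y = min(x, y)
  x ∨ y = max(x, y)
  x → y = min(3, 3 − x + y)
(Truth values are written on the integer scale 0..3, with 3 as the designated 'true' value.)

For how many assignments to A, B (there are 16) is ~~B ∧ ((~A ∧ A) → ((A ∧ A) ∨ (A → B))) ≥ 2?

8

A = 0, B = 0 ↦ 0  <
A = 0, B = 1 ↦ 1  <
A = 0, B = 2 ↦ 2  ≥
A = 0, B = 3 ↦ 3  ≥
A = 1, B = 0 ↦ 0  <
A = 1, B = 1 ↦ 1  <
A = 1, B = 2 ↦ 2  ≥
A = 1, B = 3 ↦ 3  ≥
A = 2, B = 0 ↦ 0  <
A = 2, B = 1 ↦ 1  <
A = 2, B = 2 ↦ 2  ≥
A = 2, B = 3 ↦ 3  ≥
A = 3, B = 0 ↦ 0  <
A = 3, B = 1 ↦ 1  <
A = 3, B = 2 ↦ 2  ≥
A = 3, B = 3 ↦ 3  ≥
So 8 of the 16 assignments meet the threshold.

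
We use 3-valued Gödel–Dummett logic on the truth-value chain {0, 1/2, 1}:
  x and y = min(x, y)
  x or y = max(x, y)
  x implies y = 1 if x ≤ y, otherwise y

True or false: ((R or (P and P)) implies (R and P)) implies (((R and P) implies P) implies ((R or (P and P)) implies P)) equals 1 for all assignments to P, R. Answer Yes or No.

Yes

P = 0, R = 0 ↦ 1
P = 0, R = 1/2 ↦ 1
P = 0, R = 1 ↦ 1
P = 1/2, R = 0 ↦ 1
P = 1/2, R = 1/2 ↦ 1
P = 1/2, R = 1 ↦ 1
P = 1, R = 0 ↦ 1
P = 1, R = 1/2 ↦ 1
P = 1, R = 1 ↦ 1
Every assignment gives a value ≥ 1.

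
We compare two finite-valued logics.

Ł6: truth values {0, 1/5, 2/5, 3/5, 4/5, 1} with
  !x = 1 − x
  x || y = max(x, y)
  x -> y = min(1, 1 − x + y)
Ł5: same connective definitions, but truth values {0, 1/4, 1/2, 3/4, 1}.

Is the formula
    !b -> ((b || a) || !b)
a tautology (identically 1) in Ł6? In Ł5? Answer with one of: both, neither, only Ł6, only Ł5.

both

In Ł6: every assignment gives 1 — tautology.
In Ł5: every assignment gives 1 — tautology.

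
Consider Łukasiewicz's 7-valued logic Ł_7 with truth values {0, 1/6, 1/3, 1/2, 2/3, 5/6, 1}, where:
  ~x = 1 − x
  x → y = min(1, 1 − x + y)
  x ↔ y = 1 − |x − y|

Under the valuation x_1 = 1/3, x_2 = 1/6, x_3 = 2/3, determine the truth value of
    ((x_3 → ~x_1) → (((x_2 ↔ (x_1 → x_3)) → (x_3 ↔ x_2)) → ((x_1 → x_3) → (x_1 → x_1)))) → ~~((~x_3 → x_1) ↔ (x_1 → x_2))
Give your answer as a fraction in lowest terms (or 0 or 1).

5/6

~x_1 = ~1/3 = 2/3
x_3 → ~x_1 = 2/3 → 2/3 = 1
x_1 → x_3 = 1/3 → 2/3 = 1
x_2 ↔ (x_1 → x_3) = 1/6 ↔ 1 = 1/6
x_3 ↔ x_2 = 2/3 ↔ 1/6 = 1/2
(x_2 ↔ (x_1 → x_3)) → (x_3 ↔ x_2) = 1/6 → 1/2 = 1
x_1 → x_3 = 1/3 → 2/3 = 1
x_1 → x_1 = 1/3 → 1/3 = 1
(x_1 → x_3) → (x_1 → x_1) = 1 → 1 = 1
((x_2 ↔ (x_1 → x_3)) → (x_3 ↔ x_2)) → ((x_1 → x_3) → (x_1 → x_1)) = 1 → 1 = 1
(x_3 → ~x_1) → (((x_2 ↔ (x_1 → x_3)) → (x_3 ↔ x_2)) → ((x_1 → x_3) → (x_1 → x_1))) = 1 → 1 = 1
~x_3 = ~2/3 = 1/3
~x_3 → x_1 = 1/3 → 1/3 = 1
x_1 → x_2 = 1/3 → 1/6 = 5/6
(~x_3 → x_1) ↔ (x_1 → x_2) = 1 ↔ 5/6 = 5/6
~((~x_3 → x_1) ↔ (x_1 → x_2)) = ~5/6 = 1/6
~~((~x_3 → x_1) ↔ (x_1 → x_2)) = ~1/6 = 5/6
((x_3 → ~x_1) → (((x_2 ↔ (x_1 → x_3)) → (x_3 ↔ x_2)) → ((x_1 → x_3) → (x_1 → x_1)))) → ~~((~x_3 → x_1) ↔ (x_1 → x_2)) = 1 → 5/6 = 5/6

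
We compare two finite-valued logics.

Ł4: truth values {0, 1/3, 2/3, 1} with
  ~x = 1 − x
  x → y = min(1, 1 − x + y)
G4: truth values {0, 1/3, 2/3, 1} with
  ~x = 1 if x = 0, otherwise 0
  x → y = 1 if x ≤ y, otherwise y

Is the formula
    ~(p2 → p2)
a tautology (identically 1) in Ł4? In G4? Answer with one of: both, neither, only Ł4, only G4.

neither

In Ł4: at p2 = 0 the value is 0 — not a tautology.
In G4: at p2 = 0 the value is 0 — not a tautology.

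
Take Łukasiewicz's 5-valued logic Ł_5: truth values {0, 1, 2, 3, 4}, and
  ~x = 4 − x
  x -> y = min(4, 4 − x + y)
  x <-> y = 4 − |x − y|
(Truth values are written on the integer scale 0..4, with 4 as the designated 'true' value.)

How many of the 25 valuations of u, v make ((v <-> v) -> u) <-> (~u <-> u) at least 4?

5

value 4: 5 assignments (counts)
value 3: 10 assignments
value 2: 5 assignments
value 0: 5 assignments
So 5 of the 25 assignments meet the threshold.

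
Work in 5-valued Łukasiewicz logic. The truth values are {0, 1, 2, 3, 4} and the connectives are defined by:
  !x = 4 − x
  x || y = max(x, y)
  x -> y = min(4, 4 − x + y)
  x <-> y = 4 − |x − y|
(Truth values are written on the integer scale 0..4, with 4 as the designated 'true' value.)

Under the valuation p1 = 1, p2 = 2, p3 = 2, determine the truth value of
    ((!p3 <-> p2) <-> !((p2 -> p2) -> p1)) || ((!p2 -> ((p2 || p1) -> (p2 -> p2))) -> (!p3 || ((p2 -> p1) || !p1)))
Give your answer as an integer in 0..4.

!p3 = !2 = 2
!p3 <-> p2 = 2 <-> 2 = 4
p2 -> p2 = 2 -> 2 = 4
(p2 -> p2) -> p1 = 4 -> 1 = 1
!((p2 -> p2) -> p1) = !1 = 3
(!p3 <-> p2) <-> !((p2 -> p2) -> p1) = 4 <-> 3 = 3
!p2 = !2 = 2
p2 || p1 = 2 || 1 = 2
p2 -> p2 = 2 -> 2 = 4
(p2 || p1) -> (p2 -> p2) = 2 -> 4 = 4
!p2 -> ((p2 || p1) -> (p2 -> p2)) = 2 -> 4 = 4
!p3 = !2 = 2
p2 -> p1 = 2 -> 1 = 3
!p1 = !1 = 3
(p2 -> p1) || !p1 = 3 || 3 = 3
!p3 || ((p2 -> p1) || !p1) = 2 || 3 = 3
(!p2 -> ((p2 || p1) -> (p2 -> p2))) -> (!p3 || ((p2 -> p1) || !p1)) = 4 -> 3 = 3
((!p3 <-> p2) <-> !((p2 -> p2) -> p1)) || ((!p2 -> ((p2 || p1) -> (p2 -> p2))) -> (!p3 || ((p2 -> p1) || !p1))) = 3 || 3 = 3

3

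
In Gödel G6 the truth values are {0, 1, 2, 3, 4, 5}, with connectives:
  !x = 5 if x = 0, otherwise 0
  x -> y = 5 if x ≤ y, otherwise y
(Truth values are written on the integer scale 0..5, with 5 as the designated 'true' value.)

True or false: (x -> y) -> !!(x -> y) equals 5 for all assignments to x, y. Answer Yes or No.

Yes

At x = 3, y = 4, for instance:
x -> y = 3 -> 4 = 5
!(x -> y) = !5 = 0
!!(x -> y) = !0 = 5
(x -> y) -> !!(x -> y) = 5 -> 5 = 5
and checking the remaining 35 assignments likewise gives ≥ 5 in every case.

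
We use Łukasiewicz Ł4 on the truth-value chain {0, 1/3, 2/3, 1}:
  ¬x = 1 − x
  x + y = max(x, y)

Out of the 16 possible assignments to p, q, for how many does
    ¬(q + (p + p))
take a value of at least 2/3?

p = 0, q = 0 ↦ 1  ≥
p = 0, q = 1/3 ↦ 2/3  ≥
p = 0, q = 2/3 ↦ 1/3  <
p = 0, q = 1 ↦ 0  <
p = 1/3, q = 0 ↦ 2/3  ≥
p = 1/3, q = 1/3 ↦ 2/3  ≥
p = 1/3, q = 2/3 ↦ 1/3  <
p = 1/3, q = 1 ↦ 0  <
p = 2/3, q = 0 ↦ 1/3  <
p = 2/3, q = 1/3 ↦ 1/3  <
p = 2/3, q = 2/3 ↦ 1/3  <
p = 2/3, q = 1 ↦ 0  <
p = 1, q = 0 ↦ 0  <
p = 1, q = 1/3 ↦ 0  <
p = 1, q = 2/3 ↦ 0  <
p = 1, q = 1 ↦ 0  <
So 4 of the 16 assignments meet the threshold.

4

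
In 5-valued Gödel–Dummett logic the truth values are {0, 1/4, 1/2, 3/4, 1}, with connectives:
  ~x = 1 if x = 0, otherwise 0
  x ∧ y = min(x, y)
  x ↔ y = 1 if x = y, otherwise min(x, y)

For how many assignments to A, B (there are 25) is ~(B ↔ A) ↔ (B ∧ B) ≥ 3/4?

3

value 1: 2 assignments (counts)
value 3/4: 1 assignment (counts)
value 1/2: 1 assignment
value 1/4: 1 assignment
value 0: 20 assignments
So 3 of the 25 assignments meet the threshold.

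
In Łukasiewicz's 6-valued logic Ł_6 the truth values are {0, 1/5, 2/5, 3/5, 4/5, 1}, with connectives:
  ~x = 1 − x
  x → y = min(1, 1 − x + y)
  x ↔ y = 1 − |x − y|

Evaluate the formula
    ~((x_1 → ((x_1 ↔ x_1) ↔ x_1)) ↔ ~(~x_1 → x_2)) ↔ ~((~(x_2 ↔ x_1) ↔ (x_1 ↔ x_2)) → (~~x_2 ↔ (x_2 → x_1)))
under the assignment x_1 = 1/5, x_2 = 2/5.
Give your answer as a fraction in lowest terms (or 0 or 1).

2/5

x_1 ↔ x_1 = 1/5 ↔ 1/5 = 1
(x_1 ↔ x_1) ↔ x_1 = 1 ↔ 1/5 = 1/5
x_1 → ((x_1 ↔ x_1) ↔ x_1) = 1/5 → 1/5 = 1
~x_1 = ~1/5 = 4/5
~x_1 → x_2 = 4/5 → 2/5 = 3/5
~(~x_1 → x_2) = ~3/5 = 2/5
(x_1 → ((x_1 ↔ x_1) ↔ x_1)) ↔ ~(~x_1 → x_2) = 1 ↔ 2/5 = 2/5
~((x_1 → ((x_1 ↔ x_1) ↔ x_1)) ↔ ~(~x_1 → x_2)) = ~2/5 = 3/5
x_2 ↔ x_1 = 2/5 ↔ 1/5 = 4/5
~(x_2 ↔ x_1) = ~4/5 = 1/5
x_1 ↔ x_2 = 1/5 ↔ 2/5 = 4/5
~(x_2 ↔ x_1) ↔ (x_1 ↔ x_2) = 1/5 ↔ 4/5 = 2/5
~x_2 = ~2/5 = 3/5
~~x_2 = ~3/5 = 2/5
x_2 → x_1 = 2/5 → 1/5 = 4/5
~~x_2 ↔ (x_2 → x_1) = 2/5 ↔ 4/5 = 3/5
(~(x_2 ↔ x_1) ↔ (x_1 ↔ x_2)) → (~~x_2 ↔ (x_2 → x_1)) = 2/5 → 3/5 = 1
~((~(x_2 ↔ x_1) ↔ (x_1 ↔ x_2)) → (~~x_2 ↔ (x_2 → x_1))) = ~1 = 0
~((x_1 → ((x_1 ↔ x_1) ↔ x_1)) ↔ ~(~x_1 → x_2)) ↔ ~((~(x_2 ↔ x_1) ↔ (x_1 ↔ x_2)) → (~~x_2 ↔ (x_2 → x_1))) = 3/5 ↔ 0 = 2/5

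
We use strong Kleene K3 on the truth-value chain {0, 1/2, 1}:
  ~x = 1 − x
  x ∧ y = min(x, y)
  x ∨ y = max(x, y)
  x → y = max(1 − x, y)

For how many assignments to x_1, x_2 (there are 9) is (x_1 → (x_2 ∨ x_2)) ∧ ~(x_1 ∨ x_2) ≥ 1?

x_1 = 0, x_2 = 0 ↦ 1  ≥
x_1 = 0, x_2 = 1/2 ↦ 1/2  <
x_1 = 0, x_2 = 1 ↦ 0  <
x_1 = 1/2, x_2 = 0 ↦ 1/2  <
x_1 = 1/2, x_2 = 1/2 ↦ 1/2  <
x_1 = 1/2, x_2 = 1 ↦ 0  <
x_1 = 1, x_2 = 0 ↦ 0  <
x_1 = 1, x_2 = 1/2 ↦ 0  <
x_1 = 1, x_2 = 1 ↦ 0  <
So 1 of the 9 assignments meets the threshold.

1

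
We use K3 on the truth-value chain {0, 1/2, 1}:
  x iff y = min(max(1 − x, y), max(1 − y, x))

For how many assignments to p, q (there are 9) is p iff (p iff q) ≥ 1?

2

p = 0, q = 0 ↦ 0  <
p = 0, q = 1/2 ↦ 1/2  <
p = 0, q = 1 ↦ 1  ≥
p = 1/2, q = 0 ↦ 1/2  <
p = 1/2, q = 1/2 ↦ 1/2  <
p = 1/2, q = 1 ↦ 1/2  <
p = 1, q = 0 ↦ 0  <
p = 1, q = 1/2 ↦ 1/2  <
p = 1, q = 1 ↦ 1  ≥
So 2 of the 9 assignments meet the threshold.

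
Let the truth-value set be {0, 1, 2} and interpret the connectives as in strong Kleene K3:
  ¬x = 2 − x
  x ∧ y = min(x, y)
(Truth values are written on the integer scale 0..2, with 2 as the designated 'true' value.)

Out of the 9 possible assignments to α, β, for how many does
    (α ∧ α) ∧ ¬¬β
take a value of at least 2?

α = 0, β = 0 ↦ 0  <
α = 0, β = 1 ↦ 0  <
α = 0, β = 2 ↦ 0  <
α = 1, β = 0 ↦ 0  <
α = 1, β = 1 ↦ 1  <
α = 1, β = 2 ↦ 1  <
α = 2, β = 0 ↦ 0  <
α = 2, β = 1 ↦ 1  <
α = 2, β = 2 ↦ 2  ≥
So 1 of the 9 assignments meets the threshold.

1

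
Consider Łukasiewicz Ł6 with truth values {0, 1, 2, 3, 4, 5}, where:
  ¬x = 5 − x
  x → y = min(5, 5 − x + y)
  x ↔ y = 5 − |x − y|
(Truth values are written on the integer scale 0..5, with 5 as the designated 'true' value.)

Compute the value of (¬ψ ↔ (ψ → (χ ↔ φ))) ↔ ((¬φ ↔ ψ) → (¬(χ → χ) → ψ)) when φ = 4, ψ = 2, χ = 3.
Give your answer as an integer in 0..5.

3

¬ψ = ¬2 = 3
χ ↔ φ = 3 ↔ 4 = 4
ψ → (χ ↔ φ) = 2 → 4 = 5
¬ψ ↔ (ψ → (χ ↔ φ)) = 3 ↔ 5 = 3
¬φ = ¬4 = 1
¬φ ↔ ψ = 1 ↔ 2 = 4
χ → χ = 3 → 3 = 5
¬(χ → χ) = ¬5 = 0
¬(χ → χ) → ψ = 0 → 2 = 5
(¬φ ↔ ψ) → (¬(χ → χ) → ψ) = 4 → 5 = 5
(¬ψ ↔ (ψ → (χ ↔ φ))) ↔ ((¬φ ↔ ψ) → (¬(χ → χ) → ψ)) = 3 ↔ 5 = 3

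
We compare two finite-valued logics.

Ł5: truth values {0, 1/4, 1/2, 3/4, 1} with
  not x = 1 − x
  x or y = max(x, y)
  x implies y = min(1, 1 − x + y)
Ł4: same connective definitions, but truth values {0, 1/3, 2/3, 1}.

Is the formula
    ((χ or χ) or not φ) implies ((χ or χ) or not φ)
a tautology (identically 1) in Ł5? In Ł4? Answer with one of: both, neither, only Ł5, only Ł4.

both

In Ł5: every assignment gives 1 — tautology.
In Ł4: every assignment gives 1 — tautology.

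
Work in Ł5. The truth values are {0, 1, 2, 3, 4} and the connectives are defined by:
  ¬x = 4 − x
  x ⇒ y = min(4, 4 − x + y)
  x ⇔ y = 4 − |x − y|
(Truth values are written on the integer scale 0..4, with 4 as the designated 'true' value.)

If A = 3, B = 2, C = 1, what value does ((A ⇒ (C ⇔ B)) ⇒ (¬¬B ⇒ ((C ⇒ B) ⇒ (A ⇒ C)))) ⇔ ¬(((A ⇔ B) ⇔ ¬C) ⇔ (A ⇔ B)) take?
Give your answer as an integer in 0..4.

C ⇔ B = 1 ⇔ 2 = 3
A ⇒ (C ⇔ B) = 3 ⇒ 3 = 4
¬B = ¬2 = 2
¬¬B = ¬2 = 2
C ⇒ B = 1 ⇒ 2 = 4
A ⇒ C = 3 ⇒ 1 = 2
(C ⇒ B) ⇒ (A ⇒ C) = 4 ⇒ 2 = 2
¬¬B ⇒ ((C ⇒ B) ⇒ (A ⇒ C)) = 2 ⇒ 2 = 4
(A ⇒ (C ⇔ B)) ⇒ (¬¬B ⇒ ((C ⇒ B) ⇒ (A ⇒ C))) = 4 ⇒ 4 = 4
A ⇔ B = 3 ⇔ 2 = 3
¬C = ¬1 = 3
(A ⇔ B) ⇔ ¬C = 3 ⇔ 3 = 4
A ⇔ B = 3 ⇔ 2 = 3
((A ⇔ B) ⇔ ¬C) ⇔ (A ⇔ B) = 4 ⇔ 3 = 3
¬(((A ⇔ B) ⇔ ¬C) ⇔ (A ⇔ B)) = ¬3 = 1
((A ⇒ (C ⇔ B)) ⇒ (¬¬B ⇒ ((C ⇒ B) ⇒ (A ⇒ C)))) ⇔ ¬(((A ⇔ B) ⇔ ¬C) ⇔ (A ⇔ B)) = 4 ⇔ 1 = 1

1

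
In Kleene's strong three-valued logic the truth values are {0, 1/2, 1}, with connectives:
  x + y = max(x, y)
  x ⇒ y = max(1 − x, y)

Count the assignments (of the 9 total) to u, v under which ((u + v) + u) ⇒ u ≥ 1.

4

u = 0, v = 0 ↦ 1  ≥
u = 0, v = 1/2 ↦ 1/2  <
u = 0, v = 1 ↦ 0  <
u = 1/2, v = 0 ↦ 1/2  <
u = 1/2, v = 1/2 ↦ 1/2  <
u = 1/2, v = 1 ↦ 1/2  <
u = 1, v = 0 ↦ 1  ≥
u = 1, v = 1/2 ↦ 1  ≥
u = 1, v = 1 ↦ 1  ≥
So 4 of the 9 assignments meet the threshold.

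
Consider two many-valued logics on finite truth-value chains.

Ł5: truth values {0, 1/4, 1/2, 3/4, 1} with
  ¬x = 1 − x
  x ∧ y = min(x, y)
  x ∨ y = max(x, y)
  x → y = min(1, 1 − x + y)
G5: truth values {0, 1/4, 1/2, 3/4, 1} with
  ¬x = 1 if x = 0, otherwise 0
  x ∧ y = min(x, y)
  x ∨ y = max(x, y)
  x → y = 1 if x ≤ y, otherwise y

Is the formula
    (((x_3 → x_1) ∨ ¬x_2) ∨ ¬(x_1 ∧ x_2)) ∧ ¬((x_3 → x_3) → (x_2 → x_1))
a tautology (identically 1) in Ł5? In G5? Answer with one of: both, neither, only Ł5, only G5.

In Ł5: at x_1 = 0, x_2 = 0, x_3 = 0 the value is 0 — not a tautology.
In G5: at x_1 = 0, x_2 = 0, x_3 = 0 the value is 0 — not a tautology.

neither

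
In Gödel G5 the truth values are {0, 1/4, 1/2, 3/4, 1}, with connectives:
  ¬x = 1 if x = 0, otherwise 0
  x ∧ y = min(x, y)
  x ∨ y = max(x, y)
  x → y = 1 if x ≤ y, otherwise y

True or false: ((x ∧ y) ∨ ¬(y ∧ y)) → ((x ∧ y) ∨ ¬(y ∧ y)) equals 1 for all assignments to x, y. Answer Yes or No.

Yes

At x = 1, y = 3/4, for instance:
x ∧ y = 1 ∧ 3/4 = 3/4
y ∧ y = 3/4 ∧ 3/4 = 3/4
¬(y ∧ y) = ¬3/4 = 0
(x ∧ y) ∨ ¬(y ∧ y) = 3/4 ∨ 0 = 3/4
((x ∧ y) ∨ ¬(y ∧ y)) → ((x ∧ y) ∨ ¬(y ∧ y)) = 3/4 → 3/4 = 1
and checking the remaining 24 assignments likewise gives ≥ 1 in every case.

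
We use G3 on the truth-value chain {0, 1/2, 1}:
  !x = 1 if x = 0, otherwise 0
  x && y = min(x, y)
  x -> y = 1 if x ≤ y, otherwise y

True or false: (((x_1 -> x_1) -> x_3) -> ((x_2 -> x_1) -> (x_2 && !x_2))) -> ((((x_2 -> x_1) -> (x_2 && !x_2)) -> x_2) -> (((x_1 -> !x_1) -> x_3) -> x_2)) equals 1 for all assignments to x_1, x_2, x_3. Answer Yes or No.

No

Counterexample: take x_1 = 1/2, x_2 = 0, x_3 = 0.
x_1 -> x_1 = 1/2 -> 1/2 = 1
(x_1 -> x_1) -> x_3 = 1 -> 0 = 0
x_2 -> x_1 = 0 -> 1/2 = 1
!x_2 = !0 = 1
x_2 && !x_2 = 0 && 1 = 0
(x_2 -> x_1) -> (x_2 && !x_2) = 1 -> 0 = 0
((x_1 -> x_1) -> x_3) -> ((x_2 -> x_1) -> (x_2 && !x_2)) = 0 -> 0 = 1
x_2 -> x_1 = 0 -> 1/2 = 1
!x_2 = !0 = 1
x_2 && !x_2 = 0 && 1 = 0
(x_2 -> x_1) -> (x_2 && !x_2) = 1 -> 0 = 0
((x_2 -> x_1) -> (x_2 && !x_2)) -> x_2 = 0 -> 0 = 1
!x_1 = !1/2 = 0
x_1 -> !x_1 = 1/2 -> 0 = 0
(x_1 -> !x_1) -> x_3 = 0 -> 0 = 1
((x_1 -> !x_1) -> x_3) -> x_2 = 1 -> 0 = 0
(((x_2 -> x_1) -> (x_2 && !x_2)) -> x_2) -> (((x_1 -> !x_1) -> x_3) -> x_2) = 1 -> 0 = 0
(((x_1 -> x_1) -> x_3) -> ((x_2 -> x_1) -> (x_2 && !x_2))) -> ((((x_2 -> x_1) -> (x_2 && !x_2)) -> x_2) -> (((x_1 -> !x_1) -> x_3) -> x_2)) = 1 -> 0 = 0
This gives 0 ≠ 1.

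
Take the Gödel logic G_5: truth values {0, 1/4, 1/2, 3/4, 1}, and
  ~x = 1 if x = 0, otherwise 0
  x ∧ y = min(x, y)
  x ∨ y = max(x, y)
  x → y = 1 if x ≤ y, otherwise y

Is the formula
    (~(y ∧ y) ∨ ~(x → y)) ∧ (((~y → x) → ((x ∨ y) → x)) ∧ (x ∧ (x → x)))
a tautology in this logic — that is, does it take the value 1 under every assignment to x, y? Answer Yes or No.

Counterexample: take x = 0, y = 0.
y ∧ y = 0 ∧ 0 = 0
~(y ∧ y) = ~0 = 1
x → y = 0 → 0 = 1
~(x → y) = ~1 = 0
~(y ∧ y) ∨ ~(x → y) = 1 ∨ 0 = 1
~y = ~0 = 1
~y → x = 1 → 0 = 0
x ∨ y = 0 ∨ 0 = 0
(x ∨ y) → x = 0 → 0 = 1
(~y → x) → ((x ∨ y) → x) = 0 → 1 = 1
x → x = 0 → 0 = 1
x ∧ (x → x) = 0 ∧ 1 = 0
((~y → x) → ((x ∨ y) → x)) ∧ (x ∧ (x → x)) = 1 ∧ 0 = 0
(~(y ∧ y) ∨ ~(x → y)) ∧ (((~y → x) → ((x ∨ y) → x)) ∧ (x ∧ (x → x))) = 1 ∧ 0 = 0
This gives 0 ≠ 1.

No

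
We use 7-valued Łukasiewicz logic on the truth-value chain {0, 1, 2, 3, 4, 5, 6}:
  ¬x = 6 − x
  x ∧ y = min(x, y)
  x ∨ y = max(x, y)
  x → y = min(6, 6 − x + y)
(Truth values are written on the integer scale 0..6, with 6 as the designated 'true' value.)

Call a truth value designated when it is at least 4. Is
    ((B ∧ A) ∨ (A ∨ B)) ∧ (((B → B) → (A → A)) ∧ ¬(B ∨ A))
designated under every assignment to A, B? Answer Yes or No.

Counterexample: take A = 0, B = 0.
B ∧ A = 0 ∧ 0 = 0
A ∨ B = 0 ∨ 0 = 0
(B ∧ A) ∨ (A ∨ B) = 0 ∨ 0 = 0
B → B = 0 → 0 = 6
A → A = 0 → 0 = 6
(B → B) → (A → A) = 6 → 6 = 6
B ∨ A = 0 ∨ 0 = 0
¬(B ∨ A) = ¬0 = 6
((B → B) → (A → A)) ∧ ¬(B ∨ A) = 6 ∧ 6 = 6
((B ∧ A) ∨ (A ∨ B)) ∧ (((B → B) → (A → A)) ∧ ¬(B ∨ A)) = 0 ∧ 6 = 0
This gives 0, which is below 4.

No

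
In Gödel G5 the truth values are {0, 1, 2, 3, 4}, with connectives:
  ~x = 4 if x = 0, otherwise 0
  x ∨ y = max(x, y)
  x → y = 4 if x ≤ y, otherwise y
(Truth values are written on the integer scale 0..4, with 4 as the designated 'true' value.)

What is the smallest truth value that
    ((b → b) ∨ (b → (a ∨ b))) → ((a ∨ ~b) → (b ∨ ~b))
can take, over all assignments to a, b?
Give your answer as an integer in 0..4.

Take a = 2, b = 1:
b → b = 1 → 1 = 4
a ∨ b = 2 ∨ 1 = 2
b → (a ∨ b) = 1 → 2 = 4
(b → b) ∨ (b → (a ∨ b)) = 4 ∨ 4 = 4
~b = ~1 = 0
a ∨ ~b = 2 ∨ 0 = 2
~b = ~1 = 0
b ∨ ~b = 1 ∨ 0 = 1
(a ∨ ~b) → (b ∨ ~b) = 2 → 1 = 1
((b → b) ∨ (b → (a ∨ b))) → ((a ∨ ~b) → (b ∨ ~b)) = 4 → 1 = 1
No assignment yields a value below 1, so this is the minimum.

1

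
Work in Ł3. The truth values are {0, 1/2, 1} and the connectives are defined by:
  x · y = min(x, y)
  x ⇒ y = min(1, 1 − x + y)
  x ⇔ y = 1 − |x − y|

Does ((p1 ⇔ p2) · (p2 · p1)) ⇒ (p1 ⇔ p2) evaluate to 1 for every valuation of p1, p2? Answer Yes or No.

Yes

p1 = 0, p2 = 0 ↦ 1
p1 = 0, p2 = 1/2 ↦ 1
p1 = 0, p2 = 1 ↦ 1
p1 = 1/2, p2 = 0 ↦ 1
p1 = 1/2, p2 = 1/2 ↦ 1
p1 = 1/2, p2 = 1 ↦ 1
p1 = 1, p2 = 0 ↦ 1
p1 = 1, p2 = 1/2 ↦ 1
p1 = 1, p2 = 1 ↦ 1
Every assignment gives a value ≥ 1.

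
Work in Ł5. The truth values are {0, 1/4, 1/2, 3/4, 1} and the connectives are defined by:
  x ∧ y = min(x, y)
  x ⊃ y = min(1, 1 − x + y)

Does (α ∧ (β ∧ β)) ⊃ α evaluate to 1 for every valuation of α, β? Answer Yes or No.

At α = 3/4, β = 1, for instance:
β ∧ β = 1 ∧ 1 = 1
α ∧ (β ∧ β) = 3/4 ∧ 1 = 3/4
(α ∧ (β ∧ β)) ⊃ α = 3/4 ⊃ 3/4 = 1
and checking the remaining 24 assignments likewise gives ≥ 1 in every case.

Yes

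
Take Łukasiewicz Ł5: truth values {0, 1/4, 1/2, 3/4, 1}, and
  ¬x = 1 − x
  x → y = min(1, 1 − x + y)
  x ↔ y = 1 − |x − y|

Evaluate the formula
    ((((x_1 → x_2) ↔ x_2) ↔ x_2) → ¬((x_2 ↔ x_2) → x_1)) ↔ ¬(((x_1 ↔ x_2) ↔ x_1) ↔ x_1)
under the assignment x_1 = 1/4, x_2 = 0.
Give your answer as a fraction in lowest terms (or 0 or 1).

1/4

x_1 → x_2 = 1/4 → 0 = 3/4
(x_1 → x_2) ↔ x_2 = 3/4 ↔ 0 = 1/4
((x_1 → x_2) ↔ x_2) ↔ x_2 = 1/4 ↔ 0 = 3/4
x_2 ↔ x_2 = 0 ↔ 0 = 1
(x_2 ↔ x_2) → x_1 = 1 → 1/4 = 1/4
¬((x_2 ↔ x_2) → x_1) = ¬1/4 = 3/4
(((x_1 → x_2) ↔ x_2) ↔ x_2) → ¬((x_2 ↔ x_2) → x_1) = 3/4 → 3/4 = 1
x_1 ↔ x_2 = 1/4 ↔ 0 = 3/4
(x_1 ↔ x_2) ↔ x_1 = 3/4 ↔ 1/4 = 1/2
((x_1 ↔ x_2) ↔ x_1) ↔ x_1 = 1/2 ↔ 1/4 = 3/4
¬(((x_1 ↔ x_2) ↔ x_1) ↔ x_1) = ¬3/4 = 1/4
((((x_1 → x_2) ↔ x_2) ↔ x_2) → ¬((x_2 ↔ x_2) → x_1)) ↔ ¬(((x_1 ↔ x_2) ↔ x_1) ↔ x_1) = 1 ↔ 1/4 = 1/4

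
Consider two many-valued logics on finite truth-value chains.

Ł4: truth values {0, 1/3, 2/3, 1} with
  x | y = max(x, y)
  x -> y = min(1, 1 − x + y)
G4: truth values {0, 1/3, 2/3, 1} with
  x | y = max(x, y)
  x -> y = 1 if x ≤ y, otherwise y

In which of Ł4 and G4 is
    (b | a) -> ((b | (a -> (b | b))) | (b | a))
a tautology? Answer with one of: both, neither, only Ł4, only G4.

In Ł4: every assignment gives 1 — tautology.
In G4: every assignment gives 1 — tautology.

both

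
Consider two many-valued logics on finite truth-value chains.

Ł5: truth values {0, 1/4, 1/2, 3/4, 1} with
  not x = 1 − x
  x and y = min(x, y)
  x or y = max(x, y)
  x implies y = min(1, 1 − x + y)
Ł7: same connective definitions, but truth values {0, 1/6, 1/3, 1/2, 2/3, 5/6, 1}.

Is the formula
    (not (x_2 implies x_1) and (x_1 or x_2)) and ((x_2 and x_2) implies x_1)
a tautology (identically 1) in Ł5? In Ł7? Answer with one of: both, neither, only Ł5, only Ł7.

neither

In Ł5: at x_1 = 0, x_2 = 0 the value is 0 — not a tautology.
In Ł7: at x_1 = 0, x_2 = 0 the value is 0 — not a tautology.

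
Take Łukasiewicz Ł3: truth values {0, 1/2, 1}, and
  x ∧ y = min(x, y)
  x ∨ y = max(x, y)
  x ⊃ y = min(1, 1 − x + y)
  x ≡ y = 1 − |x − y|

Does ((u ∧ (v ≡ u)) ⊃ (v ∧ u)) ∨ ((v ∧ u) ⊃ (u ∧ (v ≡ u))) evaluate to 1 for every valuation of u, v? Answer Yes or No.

Yes

u = 0, v = 0 ↦ 1
u = 0, v = 1/2 ↦ 1
u = 0, v = 1 ↦ 1
u = 1/2, v = 0 ↦ 1
u = 1/2, v = 1/2 ↦ 1
u = 1/2, v = 1 ↦ 1
u = 1, v = 0 ↦ 1
u = 1, v = 1/2 ↦ 1
u = 1, v = 1 ↦ 1
Every assignment gives a value ≥ 1.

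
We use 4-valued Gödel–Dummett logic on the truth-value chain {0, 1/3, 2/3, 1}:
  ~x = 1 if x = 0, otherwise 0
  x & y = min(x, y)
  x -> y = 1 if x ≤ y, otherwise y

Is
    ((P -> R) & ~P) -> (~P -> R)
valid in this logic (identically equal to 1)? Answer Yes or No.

No

Counterexample: take P = 0, R = 0.
P -> R = 0 -> 0 = 1
~P = ~0 = 1
(P -> R) & ~P = 1 & 1 = 1
~P = ~0 = 1
~P -> R = 1 -> 0 = 0
((P -> R) & ~P) -> (~P -> R) = 1 -> 0 = 0
This gives 0 ≠ 1.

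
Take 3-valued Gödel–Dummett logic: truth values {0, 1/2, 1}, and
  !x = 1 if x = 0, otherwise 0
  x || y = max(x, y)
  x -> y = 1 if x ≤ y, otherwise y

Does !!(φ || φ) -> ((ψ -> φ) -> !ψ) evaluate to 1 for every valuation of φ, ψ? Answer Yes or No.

Counterexample: take φ = 1/2, ψ = 1/2.
φ || φ = 1/2 || 1/2 = 1/2
!(φ || φ) = !1/2 = 0
!!(φ || φ) = !0 = 1
ψ -> φ = 1/2 -> 1/2 = 1
!ψ = !1/2 = 0
(ψ -> φ) -> !ψ = 1 -> 0 = 0
!!(φ || φ) -> ((ψ -> φ) -> !ψ) = 1 -> 0 = 0
This gives 0 ≠ 1.

No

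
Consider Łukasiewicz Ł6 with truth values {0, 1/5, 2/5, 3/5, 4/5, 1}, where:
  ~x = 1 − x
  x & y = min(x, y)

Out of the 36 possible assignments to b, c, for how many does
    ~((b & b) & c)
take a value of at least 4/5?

value 1: 11 assignments (counts)
value 4/5: 9 assignments (counts)
value 3/5: 7 assignments
value 2/5: 5 assignments
value 1/5: 3 assignments
value 0: 1 assignment
So 20 of the 36 assignments meet the threshold.

20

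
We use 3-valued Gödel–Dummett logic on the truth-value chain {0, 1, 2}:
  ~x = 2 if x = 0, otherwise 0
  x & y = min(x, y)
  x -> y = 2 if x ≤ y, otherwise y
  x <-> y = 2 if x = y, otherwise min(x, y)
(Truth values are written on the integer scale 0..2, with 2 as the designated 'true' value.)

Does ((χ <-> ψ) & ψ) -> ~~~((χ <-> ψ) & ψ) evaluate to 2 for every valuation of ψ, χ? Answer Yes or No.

Counterexample: take ψ = 1, χ = 1.
χ <-> ψ = 1 <-> 1 = 2
(χ <-> ψ) & ψ = 2 & 1 = 1
χ <-> ψ = 1 <-> 1 = 2
(χ <-> ψ) & ψ = 2 & 1 = 1
~((χ <-> ψ) & ψ) = ~1 = 0
~~((χ <-> ψ) & ψ) = ~0 = 2
~~~((χ <-> ψ) & ψ) = ~2 = 0
((χ <-> ψ) & ψ) -> ~~~((χ <-> ψ) & ψ) = 1 -> 0 = 0
This gives 0 ≠ 2.

No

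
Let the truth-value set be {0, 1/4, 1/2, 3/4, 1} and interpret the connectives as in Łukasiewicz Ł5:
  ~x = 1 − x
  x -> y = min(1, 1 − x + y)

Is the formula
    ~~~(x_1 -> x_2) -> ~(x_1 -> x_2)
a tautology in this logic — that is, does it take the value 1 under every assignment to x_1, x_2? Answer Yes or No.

Yes

At x_1 = 0, x_2 = 3/4, for instance:
x_1 -> x_2 = 0 -> 3/4 = 1
~(x_1 -> x_2) = ~1 = 0
~~(x_1 -> x_2) = ~0 = 1
~~~(x_1 -> x_2) = ~1 = 0
~~~(x_1 -> x_2) -> ~(x_1 -> x_2) = 0 -> 0 = 1
and checking the remaining 24 assignments likewise gives ≥ 1 in every case.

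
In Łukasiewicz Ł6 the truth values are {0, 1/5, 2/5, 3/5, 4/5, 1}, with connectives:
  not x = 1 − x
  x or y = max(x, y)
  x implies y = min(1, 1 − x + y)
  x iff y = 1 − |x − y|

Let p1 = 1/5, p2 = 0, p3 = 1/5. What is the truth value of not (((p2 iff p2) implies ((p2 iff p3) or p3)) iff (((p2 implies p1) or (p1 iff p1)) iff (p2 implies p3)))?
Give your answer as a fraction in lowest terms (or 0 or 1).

p2 iff p2 = 0 iff 0 = 1
p2 iff p3 = 0 iff 1/5 = 4/5
(p2 iff p3) or p3 = 4/5 or 1/5 = 4/5
(p2 iff p2) implies ((p2 iff p3) or p3) = 1 implies 4/5 = 4/5
p2 implies p1 = 0 implies 1/5 = 1
p1 iff p1 = 1/5 iff 1/5 = 1
(p2 implies p1) or (p1 iff p1) = 1 or 1 = 1
p2 implies p3 = 0 implies 1/5 = 1
((p2 implies p1) or (p1 iff p1)) iff (p2 implies p3) = 1 iff 1 = 1
((p2 iff p2) implies ((p2 iff p3) or p3)) iff (((p2 implies p1) or (p1 iff p1)) iff (p2 implies p3)) = 4/5 iff 1 = 4/5
not (((p2 iff p2) implies ((p2 iff p3) or p3)) iff (((p2 implies p1) or (p1 iff p1)) iff (p2 implies p3))) = not 4/5 = 1/5

1/5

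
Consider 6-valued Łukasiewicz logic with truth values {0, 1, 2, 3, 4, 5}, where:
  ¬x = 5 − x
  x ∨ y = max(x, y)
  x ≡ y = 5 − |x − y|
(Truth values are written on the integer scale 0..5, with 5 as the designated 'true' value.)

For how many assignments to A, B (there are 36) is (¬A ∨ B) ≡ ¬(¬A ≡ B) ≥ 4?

value 5: 11 assignments (counts)
value 4: 9 assignments (counts)
value 3: 7 assignments
value 2: 5 assignments
value 1: 3 assignments
value 0: 1 assignment
So 20 of the 36 assignments meet the threshold.

20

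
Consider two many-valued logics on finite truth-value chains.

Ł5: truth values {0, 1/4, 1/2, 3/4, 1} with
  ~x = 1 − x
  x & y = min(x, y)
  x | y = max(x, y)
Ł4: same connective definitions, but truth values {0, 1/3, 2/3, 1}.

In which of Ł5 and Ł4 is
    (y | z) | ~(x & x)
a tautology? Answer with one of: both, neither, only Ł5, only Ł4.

In Ł5: at x = 1/4, y = 0, z = 0 the value is 3/4 — not a tautology.
In Ł4: at x = 1/3, y = 0, z = 0 the value is 2/3 — not a tautology.

neither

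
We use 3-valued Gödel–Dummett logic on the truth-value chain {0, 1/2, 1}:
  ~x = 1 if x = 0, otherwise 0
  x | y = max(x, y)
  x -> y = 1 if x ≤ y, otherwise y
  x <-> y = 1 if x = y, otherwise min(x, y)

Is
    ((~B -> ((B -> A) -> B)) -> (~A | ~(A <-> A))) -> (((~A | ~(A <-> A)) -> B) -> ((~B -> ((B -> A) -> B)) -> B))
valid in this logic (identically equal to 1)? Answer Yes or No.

A = 0, B = 0 ↦ 1
A = 0, B = 1/2 ↦ 1
A = 0, B = 1 ↦ 1
A = 1/2, B = 0 ↦ 1
A = 1/2, B = 1/2 ↦ 1
A = 1/2, B = 1 ↦ 1
A = 1, B = 0 ↦ 1
A = 1, B = 1/2 ↦ 1
A = 1, B = 1 ↦ 1
Every assignment gives a value ≥ 1.

Yes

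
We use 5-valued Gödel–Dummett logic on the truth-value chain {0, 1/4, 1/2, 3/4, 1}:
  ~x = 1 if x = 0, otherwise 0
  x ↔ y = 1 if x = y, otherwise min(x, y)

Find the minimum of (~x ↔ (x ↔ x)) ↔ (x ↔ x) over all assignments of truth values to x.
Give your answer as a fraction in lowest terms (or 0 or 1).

Take x = 1/4:
~x = ~1/4 = 0
x ↔ x = 1/4 ↔ 1/4 = 1
~x ↔ (x ↔ x) = 0 ↔ 1 = 0
x ↔ x = 1/4 ↔ 1/4 = 1
(~x ↔ (x ↔ x)) ↔ (x ↔ x) = 0 ↔ 1 = 0
No assignment yields a value below 0, so this is the minimum.

0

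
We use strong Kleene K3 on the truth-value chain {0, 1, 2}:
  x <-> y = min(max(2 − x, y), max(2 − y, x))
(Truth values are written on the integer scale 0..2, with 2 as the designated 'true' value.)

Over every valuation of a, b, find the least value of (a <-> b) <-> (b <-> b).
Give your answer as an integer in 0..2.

0

Take a = 0, b = 2:
a <-> b = 0 <-> 2 = 0
b <-> b = 2 <-> 2 = 2
(a <-> b) <-> (b <-> b) = 0 <-> 2 = 0
No assignment yields a value below 0, so this is the minimum.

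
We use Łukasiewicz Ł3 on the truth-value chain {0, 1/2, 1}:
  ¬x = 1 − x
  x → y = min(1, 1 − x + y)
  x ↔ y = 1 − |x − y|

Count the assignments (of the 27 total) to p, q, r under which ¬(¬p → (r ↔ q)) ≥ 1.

2

value 1: 2 assignments (counts)
value 1/2: 6 assignments
value 0: 19 assignments
So 2 of the 27 assignments meet the threshold.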